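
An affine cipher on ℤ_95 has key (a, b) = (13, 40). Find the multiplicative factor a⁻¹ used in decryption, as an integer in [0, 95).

22

Extended Euclidean algorithm:
95 = 7·13 + 4
13 = 3·4 + 1
4 = 4·1 + 0
gcd = 1, so the inverse exists. Back-substitute:
1 = 13 − 3·4
1 = −3·95 + 22·13
So 13·22 ≡ 1 (mod 95).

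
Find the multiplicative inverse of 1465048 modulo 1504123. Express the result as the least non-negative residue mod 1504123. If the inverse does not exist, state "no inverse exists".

847313

Run Euclid on (1504123, 1465048):
1504123 = 1·1465048 + 39075
1465048 = 37·39075 + 19273
39075 = 2·19273 + 529
19273 = 36·529 + 229
529 = 2·229 + 71
229 = 3·71 + 16
71 = 4·16 + 7
16 = 2·7 + 2
7 = 3·2 + 1
2 = 2·1 + 0
gcd = 1, so the inverse exists. Back-substitute:
1 = 7 − 3·2
1 = −3·16 + 7·7
1 = 7·71 − 31·16
1 = −31·229 + 100·71
1 = 100·529 − 231·229
1 = −231·19273 + 8416·529
1 = 8416·39075 − 17063·19273
1 = −17063·1465048 + 639747·39075
1 = 639747·1504123 − 656810·1465048
Thus 1465048·(-656810) ≡ 1 (mod 1504123); reducing, -656810 mod 1504123 = 847313.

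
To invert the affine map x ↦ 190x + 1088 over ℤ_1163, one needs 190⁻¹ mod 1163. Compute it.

202

Apply the Euclidean algorithm to 1163 and 190:
1163 = 6*190 + 23
190 = 8*23 + 6
23 = 3*6 + 5
6 = 1*5 + 1
5 = 5*1 + 0
gcd = 1, so the inverse exists. Back-substitute:
1 = 6 − 5
1 = −23 + 4·6
1 = 4·190 − 33·23
1 = −33·1163 + 202·190
So 190·202 ≡ 1 (mod 1163).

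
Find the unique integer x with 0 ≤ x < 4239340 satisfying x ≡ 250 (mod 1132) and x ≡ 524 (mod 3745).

3228714

Write x = 250 + 1132·k. Then 1132·k ≡ 524 − 250 ≡ 274 (mod 3745).
Need 1132⁻¹ mod 3745. Extended Euclid on (3745, 1132):
3745 = 3·1132 + 349
1132 = 3·349 + 85
349 = 4·85 + 9
85 = 9·9 + 4
9 = 2·4 + 1
4 = 4·1 + 0
Back-substitute:
1 = 9 − 2·4
1 = −2·85 + 19·9
1 = 19·349 − 78·85
1 = −78·1132 + 253·349
1 = 253·3745 − 837·1132
1132⁻¹ ≡ 2908 (mod 3745), so k ≡ 2908·274 ≡ 2852 (mod 3745).
x = 250 + 1132·2852 = 3228714.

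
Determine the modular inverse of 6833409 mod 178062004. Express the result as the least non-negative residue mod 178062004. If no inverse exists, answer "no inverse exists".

29091865

Apply the Euclidean algorithm to 178062004 and 6833409:
178062004 = 26×6833409 + 393370
6833409 = 17×393370 + 146119
393370 = 2×146119 + 101132
146119 = 1×101132 + 44987
101132 = 2×44987 + 11158
44987 = 4×11158 + 355
11158 = 31×355 + 153
355 = 2×153 + 49
153 = 3×49 + 6
49 = 8×6 + 1
6 = 6×1 + 0
Since gcd(6833409, 178062004) = 1, back-substitute to write 1 as a combination:
1 = 49 − 8·6
1 = −8·153 + 25·49
1 = 25·355 − 58·153
1 = −58·11158 + 1823·355
1 = 1823·44987 − 7350·11158
1 = −7350·101132 + 16523·44987
1 = 16523·146119 − 23873·101132
1 = −23873·393370 + 64269·146119
1 = 64269·6833409 − 1116446·393370
1 = −1116446·178062004 + 29091865·6833409
So 6833409·29091865 ≡ 1 (mod 178062004).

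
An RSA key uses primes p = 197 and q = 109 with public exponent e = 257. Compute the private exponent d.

3377

φ(n) = (p−1)(q−1) = 196·108 = 21168.
Need d with 257·d ≡ 1 (mod 21168). Apply the extended Euclidean algorithm:
21168 = 82*257 + 94
257 = 2*94 + 69
94 = 1*69 + 25
69 = 2*25 + 19
25 = 1*19 + 6
19 = 3*6 + 1
6 = 6*1 + 0
Back-substitute:
1 = 19 − 3·6
1 = −3·25 + 4·19
1 = 4·69 − 11·25
1 = −11·94 + 15·69
1 = 15·257 − 41·94
1 = −41·21168 + 3377·257
So 257·3377 ≡ 1 (mod 21168), hence d = 3377.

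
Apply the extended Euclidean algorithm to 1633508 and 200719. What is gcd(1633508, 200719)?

1

Apply Euclid's algorithm to 1633508 and 200719:
1633508 = 8·200719 + 27756
200719 = 7·27756 + 6427
27756 = 4·6427 + 2048
6427 = 3·2048 + 283
2048 = 7·283 + 67
283 = 4·67 + 15
67 = 4·15 + 7
15 = 2·7 + 1
7 = 7·1 + 0
gcd(1633508, 200719) = 1.
Express as a combination:
1 = 15 − 2·7
1 = −2·67 + 9·15
1 = 9·283 − 38·67
1 = −38·2048 + 275·283
1 = 275·6427 − 863·2048
1 = −863·27756 + 3727·6427
1 = 3727·200719 − 26952·27756
1 = −26952·1633508 + 219343·200719
So 1 = (-26952)·1633508 + (219343)·200719.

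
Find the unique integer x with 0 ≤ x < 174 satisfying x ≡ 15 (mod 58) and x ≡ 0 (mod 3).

Write x = 15 + 58·k. Then 58·k ≡ 0 − 15 ≡ 0 (mod 3).
Need 58⁻¹ mod 3. Extended Euclid on (3, 1):
3 = 3×1 + 0
58⁻¹ ≡ 1 (mod 3), so k ≡ 1·0 ≡ 0 (mod 3).
x = 15 + 58·0 = 15.

15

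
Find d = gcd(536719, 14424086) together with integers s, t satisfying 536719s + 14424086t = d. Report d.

Apply Euclid's algorithm to 14424086 and 536719:
14424086 = 26·536719 + 469392
536719 = 1·469392 + 67327
469392 = 6·67327 + 65430
67327 = 1·65430 + 1897
65430 = 34·1897 + 932
1897 = 2·932 + 33
932 = 28·33 + 8
33 = 4·8 + 1
8 = 8·1 + 0
gcd(536719, 14424086) = 1.
Working backward:
1 = 33 − 4·8
1 = −4·932 + 113·33
1 = 113·1897 − 230·932
1 = −230·65430 + 7933·1897
1 = 7933·67327 − 8163·65430
1 = −8163·469392 + 56911·67327
1 = 56911·536719 − 65074·469392
1 = −65074·14424086 + 1748835·536719
So 1 = (-65074)·14424086 + (1748835)·536719.

1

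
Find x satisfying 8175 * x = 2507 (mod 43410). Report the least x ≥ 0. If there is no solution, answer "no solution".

gcd(8175, 43410):
43410 = 5·8175 + 2535
8175 = 3·2535 + 570
2535 = 4·570 + 255
570 = 2·255 + 60
255 = 4·60 + 15
60 = 4·15 + 0
gcd = 15, but 15 ∤ 2507, so the congruence has no solution.

no solution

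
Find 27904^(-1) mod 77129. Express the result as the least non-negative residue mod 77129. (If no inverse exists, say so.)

58043

Apply the Euclidean algorithm to 77129 and 27904:
77129 = 2·27904 + 21321
27904 = 1·21321 + 6583
21321 = 3·6583 + 1572
6583 = 4·1572 + 295
1572 = 5·295 + 97
295 = 3·97 + 4
97 = 24·4 + 1
4 = 4·1 + 0
gcd = 1, so the inverse exists. Back-substitute:
1 = 97 − 24·4
1 = −24·295 + 73·97
1 = 73·1572 − 389·295
1 = −389·6583 + 1629·1572
1 = 1629·21321 − 5276·6583
1 = −5276·27904 + 6905·21321
1 = 6905·77129 − 19086·27904
So 27904·(-19086) ≡ 1 (mod 77129), and -19086 ≡ 58043 (mod 77129).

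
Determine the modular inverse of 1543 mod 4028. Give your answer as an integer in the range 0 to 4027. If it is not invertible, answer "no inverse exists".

3083

Apply the Euclidean algorithm to 4028 and 1543:
4028 = 2*1543 + 942
1543 = 1*942 + 601
942 = 1*601 + 341
601 = 1*341 + 260
341 = 1*260 + 81
260 = 3*81 + 17
81 = 4*17 + 13
17 = 1*13 + 4
13 = 3*4 + 1
4 = 4*1 + 0
gcd = 1, so the inverse exists. Back-substitute:
1 = 13 − 3·4
1 = −3·17 + 4·13
1 = 4·81 − 19·17
1 = −19·260 + 61·81
1 = 61·341 − 80·260
1 = −80·601 + 141·341
1 = 141·942 − 221·601
1 = −221·1543 + 362·942
1 = 362·4028 − 945·1543
Thus 1543·(-945) ≡ 1 (mod 4028); reducing, -945 mod 4028 = 3083.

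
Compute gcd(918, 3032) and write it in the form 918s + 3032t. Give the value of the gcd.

Apply Euclid's algorithm to 3032 and 918:
3032 = 3×918 + 278
918 = 3×278 + 84
278 = 3×84 + 26
84 = 3×26 + 6
26 = 4×6 + 2
6 = 3×2 + 0
gcd(918, 3032) = 2.
Back-substituting:
2 = 26 − 4·6
2 = −4·84 + 13·26
2 = 13·278 − 43·84
2 = −43·918 + 142·278
2 = 142·3032 − 469·918
So 2 = (142)·3032 + (-469)·918.

2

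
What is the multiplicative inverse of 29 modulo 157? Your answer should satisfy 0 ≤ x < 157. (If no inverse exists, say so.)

65

gcd(157, 29) by repeated division:
157 = 5*29 + 12
29 = 2*12 + 5
12 = 2*5 + 2
5 = 2*2 + 1
2 = 2*1 + 0
Since gcd(29, 157) = 1, back-substitute to write 1 as a combination:
1 = 5 − 2·2
1 = −2·12 + 5·5
1 = 5·29 − 12·12
1 = −12·157 + 65·29
So 29·65 ≡ 1 (mod 157).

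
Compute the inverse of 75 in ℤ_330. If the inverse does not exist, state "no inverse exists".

Euclidean algorithm on 330, 75:
330 = 4×75 + 30
75 = 2×30 + 15
30 = 2×15 + 0
gcd(75, 330) = 15 ≠ 1, so 75 has no multiplicative inverse modulo 330.

no inverse exists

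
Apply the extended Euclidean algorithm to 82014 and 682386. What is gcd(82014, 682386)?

6

Repeated division:
682386 = 8*82014 + 26274
82014 = 3*26274 + 3192
26274 = 8*3192 + 738
3192 = 4*738 + 240
738 = 3*240 + 18
240 = 13*18 + 6
18 = 3*6 + 0
gcd(82014, 682386) = 6.
Express as a combination:
6 = 240 − 13·18
6 = −13·738 + 40·240
6 = 40·3192 − 173·738
6 = −173·26274 + 1424·3192
6 = 1424·82014 − 4445·26274
6 = −4445·682386 + 36984·82014
So 6 = (-4445)·682386 + (36984)·82014.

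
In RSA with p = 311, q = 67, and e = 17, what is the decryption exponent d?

φ(n) = (p−1)(q−1) = 310·66 = 20460.
Need d with 17·d ≡ 1 (mod 20460). Apply the extended Euclidean algorithm:
20460 = 1203×17 + 9
17 = 1×9 + 8
9 = 1×8 + 1
8 = 8×1 + 0
Back-substitute:
1 = 9 − 8
1 = −17 + 2·9
1 = 2·20460 − 2407·17
So 17·(-2407) ≡ 1 (mod 20460), hence d ≡ -2407 ≡ 18053 (mod 20460).

18053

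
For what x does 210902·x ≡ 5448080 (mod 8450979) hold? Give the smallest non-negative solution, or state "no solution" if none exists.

5537869

First find gcd(210902, 8450979):
8450979 = 40*210902 + 14899
210902 = 14*14899 + 2316
14899 = 6*2316 + 1003
2316 = 2*1003 + 310
1003 = 3*310 + 73
310 = 4*73 + 18
73 = 4*18 + 1
18 = 18*1 + 0
gcd = 1, so a unique solution mod 8450979 exists.
Back-substitute for the Bézout coefficients:
1 = 73 − 4·18
1 = −4·310 + 17·73
1 = 17·1003 − 55·310
1 = −55·2316 + 127·1003
1 = 127·14899 − 817·2316
1 = −817·210902 + 11565·14899
1 = 11565·8450979 − 463417·210902
So 210902·(-463417) ≡ 1 (mod 8450979), giving 210902⁻¹ ≡ 7987562.
x ≡ 210902⁻¹·5448080 ≡ 7987562·5448080 ≡ 5537869 (mod 8450979).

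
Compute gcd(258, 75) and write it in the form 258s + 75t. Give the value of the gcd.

Repeated division:
258 = 3×75 + 33
75 = 2×33 + 9
33 = 3×9 + 6
9 = 1×6 + 3
6 = 2×3 + 0
gcd(258, 75) = 3.
Express as a combination:
3 = 9 − 6
3 = −33 + 4·9
3 = 4·75 − 9·33
3 = −9·258 + 31·75
So 3 = (-9)·258 + (31)·75.

3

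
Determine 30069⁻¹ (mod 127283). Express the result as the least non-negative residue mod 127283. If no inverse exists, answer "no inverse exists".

no inverse exists

Euclidean algorithm on 127283, 30069:
127283 = 4×30069 + 7007
30069 = 4×7007 + 2041
7007 = 3×2041 + 884
2041 = 2×884 + 273
884 = 3×273 + 65
273 = 4×65 + 13
65 = 5×13 + 0
Since gcd = 13 > 1, 30069 is not a unit mod 127283.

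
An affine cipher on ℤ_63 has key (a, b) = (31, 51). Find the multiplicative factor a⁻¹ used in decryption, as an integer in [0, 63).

61

Run Euclid on (63, 31):
63 = 2·31 + 1
31 = 31·1 + 0
gcd = 1, so the inverse exists. Back-substitute:
1 = 63 − 2·31
Thus 31·(-2) ≡ 1 (mod 63); reducing, -2 mod 63 = 61.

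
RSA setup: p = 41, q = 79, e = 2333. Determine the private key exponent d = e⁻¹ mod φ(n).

2117

φ(n) = (p−1)(q−1) = 40·78 = 3120.
Need d with 2333·d ≡ 1 (mod 3120). Apply the extended Euclidean algorithm:
3120 = 1·2333 + 787
2333 = 2·787 + 759
787 = 1·759 + 28
759 = 27·28 + 3
28 = 9·3 + 1
3 = 3·1 + 0
Back-substitute:
1 = 28 − 9·3
1 = −9·759 + 244·28
1 = 244·787 − 253·759
1 = −253·2333 + 750·787
1 = 750·3120 − 1003·2333
So 2333·(-1003) ≡ 1 (mod 3120), hence d ≡ -1003 ≡ 2117 (mod 3120).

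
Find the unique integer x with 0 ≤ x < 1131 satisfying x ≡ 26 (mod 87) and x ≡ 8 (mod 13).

Write x = 26 + 87·k. Then 87·k ≡ 8 − 26 ≡ 8 (mod 13).
Need 87⁻¹ mod 13. Extended Euclid on (13, 9):
13 = 1·9 + 4
9 = 2·4 + 1
4 = 4·1 + 0
Back-substitute:
1 = 9 − 2·4
1 = −2·13 + 3·9
87⁻¹ ≡ 3 (mod 13), so k ≡ 3·8 ≡ 11 (mod 13).
x = 26 + 87·11 = 983.

983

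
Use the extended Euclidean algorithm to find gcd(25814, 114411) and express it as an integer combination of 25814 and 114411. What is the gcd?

1

Apply Euclid's algorithm to 114411 and 25814:
114411 = 4*25814 + 11155
25814 = 2*11155 + 3504
11155 = 3*3504 + 643
3504 = 5*643 + 289
643 = 2*289 + 65
289 = 4*65 + 29
65 = 2*29 + 7
29 = 4*7 + 1
7 = 7*1 + 0
gcd(25814, 114411) = 1.
Working backward:
1 = 29 − 4·7
1 = −4·65 + 9·29
1 = 9·289 − 40·65
1 = −40·643 + 89·289
1 = 89·3504 − 485·643
1 = −485·11155 + 1544·3504
1 = 1544·25814 − 3573·11155
1 = −3573·114411 + 15836·25814
So 1 = (-3573)·114411 + (15836)·25814.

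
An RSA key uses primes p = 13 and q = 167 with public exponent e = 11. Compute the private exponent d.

1811

φ(n) = (p−1)(q−1) = 12·166 = 1992.
Need d with 11·d ≡ 1 (mod 1992). Apply the extended Euclidean algorithm:
1992 = 181×11 + 1
11 = 11×1 + 0
Back-substitute:
1 = 1992 − 181·11
So 11·(-181) ≡ 1 (mod 1992), hence d ≡ -181 ≡ 1811 (mod 1992).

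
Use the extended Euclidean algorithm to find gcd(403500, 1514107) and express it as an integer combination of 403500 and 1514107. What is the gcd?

Repeated division:
1514107 = 3×403500 + 303607
403500 = 1×303607 + 99893
303607 = 3×99893 + 3928
99893 = 25×3928 + 1693
3928 = 2×1693 + 542
1693 = 3×542 + 67
542 = 8×67 + 6
67 = 11×6 + 1
6 = 6×1 + 0
gcd(403500, 1514107) = 1.
Express as a combination:
1 = 67 − 11·6
1 = −11·542 + 89·67
1 = 89·1693 − 278·542
1 = −278·3928 + 645·1693
1 = 645·99893 − 16403·3928
1 = −16403·303607 + 49854·99893
1 = 49854·403500 − 66257·303607
1 = −66257·1514107 + 248625·403500
So 1 = (-66257)·1514107 + (248625)·403500.

1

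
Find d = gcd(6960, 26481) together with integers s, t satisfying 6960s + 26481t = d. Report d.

3

Apply Euclid's algorithm to 26481 and 6960:
26481 = 3*6960 + 5601
6960 = 1*5601 + 1359
5601 = 4*1359 + 165
1359 = 8*165 + 39
165 = 4*39 + 9
39 = 4*9 + 3
9 = 3*3 + 0
gcd(6960, 26481) = 3.
Express as a combination:
3 = 39 − 4·9
3 = −4·165 + 17·39
3 = 17·1359 − 140·165
3 = −140·5601 + 577·1359
3 = 577·6960 − 717·5601
3 = −717·26481 + 2728·6960
So 3 = (-717)·26481 + (2728)·6960.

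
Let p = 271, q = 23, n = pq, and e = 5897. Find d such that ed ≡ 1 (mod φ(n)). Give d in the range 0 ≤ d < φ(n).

φ(n) = (p−1)(q−1) = 270·22 = 5940.
Need d with 5897·d ≡ 1 (mod 5940). Apply the extended Euclidean algorithm:
5940 = 1×5897 + 43
5897 = 137×43 + 6
43 = 7×6 + 1
6 = 6×1 + 0
Back-substitute:
1 = 43 − 7·6
1 = −7·5897 + 960·43
1 = 960·5940 − 967·5897
So 5897·(-967) ≡ 1 (mod 5940), hence d ≡ -967 ≡ 4973 (mod 5940).

4973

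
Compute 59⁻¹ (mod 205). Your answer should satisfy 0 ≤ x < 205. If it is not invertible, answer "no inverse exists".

139

Extended Euclidean algorithm:
205 = 3·59 + 28
59 = 2·28 + 3
28 = 9·3 + 1
3 = 3·1 + 0
gcd = 1, so the inverse exists. Back-substitute:
1 = 28 − 9·3
1 = −9·59 + 19·28
1 = 19·205 − 66·59
So 59·(-66) ≡ 1 (mod 205), and -66 ≡ 139 (mod 205).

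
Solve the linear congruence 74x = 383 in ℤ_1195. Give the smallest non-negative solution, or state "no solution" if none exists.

312

First find gcd(74, 1195):
1195 = 16×74 + 11
74 = 6×11 + 8
11 = 1×8 + 3
8 = 2×3 + 2
3 = 1×2 + 1
2 = 2×1 + 0
gcd = 1, so a unique solution mod 1195 exists.
Back-substitute for the Bézout coefficients:
1 = 3 − 2
1 = −8 + 3·3
1 = 3·11 − 4·8
1 = −4·74 + 27·11
1 = 27·1195 − 436·74
So 74·(-436) ≡ 1 (mod 1195), giving 74⁻¹ ≡ 759.
x ≡ 74⁻¹·383 ≡ 759·383 ≡ 312 (mod 1195).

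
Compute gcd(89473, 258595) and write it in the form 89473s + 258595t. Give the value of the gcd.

Euclidean algorithm:
258595 = 2·89473 + 79649
89473 = 1·79649 + 9824
79649 = 8·9824 + 1057
9824 = 9·1057 + 311
1057 = 3·311 + 124
311 = 2·124 + 63
124 = 1·63 + 61
63 = 1·61 + 2
61 = 30·2 + 1
2 = 2·1 + 0
gcd(89473, 258595) = 1.
Back-substituting:
1 = 61 − 30·2
1 = −30·63 + 31·61
1 = 31·124 − 61·63
1 = −61·311 + 153·124
1 = 153·1057 − 520·311
1 = −520·9824 + 4833·1057
1 = 4833·79649 − 39184·9824
1 = −39184·89473 + 44017·79649
1 = 44017·258595 − 127218·89473
So 1 = (44017)·258595 + (-127218)·89473.

1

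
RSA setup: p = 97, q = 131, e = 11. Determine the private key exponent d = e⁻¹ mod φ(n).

10211

φ(n) = (p−1)(q−1) = 96·130 = 12480.
Need d with 11·d ≡ 1 (mod 12480). Apply the extended Euclidean algorithm:
12480 = 1134·11 + 6
11 = 1·6 + 5
6 = 1·5 + 1
5 = 5·1 + 0
Back-substitute:
1 = 6 − 5
1 = −11 + 2·6
1 = 2·12480 − 2269·11
So 11·(-2269) ≡ 1 (mod 12480), hence d ≡ -2269 ≡ 10211 (mod 12480).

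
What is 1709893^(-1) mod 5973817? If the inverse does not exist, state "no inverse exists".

5156932

Run Euclid on (5973817, 1709893):
5973817 = 3×1709893 + 844138
1709893 = 2×844138 + 21617
844138 = 39×21617 + 1075
21617 = 20×1075 + 117
1075 = 9×117 + 22
117 = 5×22 + 7
22 = 3×7 + 1
7 = 7×1 + 0
The gcd is 1. Working backward:
1 = 22 − 3·7
1 = −3·117 + 16·22
1 = 16·1075 − 147·117
1 = −147·21617 + 2956·1075
1 = 2956·844138 − 115431·21617
1 = −115431·1709893 + 233818·844138
1 = 233818·5973817 − 816885·1709893
Thus 1709893·(-816885) ≡ 1 (mod 5973817); reducing, -816885 mod 5973817 = 5156932.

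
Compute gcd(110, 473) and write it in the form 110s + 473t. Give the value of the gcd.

Apply Euclid's algorithm to 473 and 110:
473 = 4×110 + 33
110 = 3×33 + 11
33 = 3×11 + 0
gcd(110, 473) = 11.
Express as a combination:
11 = 110 − 3·33
11 = −3·473 + 13·110
So 11 = (-3)·473 + (13)·110.

11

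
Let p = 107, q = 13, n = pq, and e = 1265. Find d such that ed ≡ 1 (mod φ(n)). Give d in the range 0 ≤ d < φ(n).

545

φ(n) = (p−1)(q−1) = 106·12 = 1272.
Need d with 1265·d ≡ 1 (mod 1272). Apply the extended Euclidean algorithm:
1272 = 1·1265 + 7
1265 = 180·7 + 5
7 = 1·5 + 2
5 = 2·2 + 1
2 = 2·1 + 0
Back-substitute:
1 = 5 − 2·2
1 = −2·7 + 3·5
1 = 3·1265 − 542·7
1 = −542·1272 + 545·1265
So 1265·545 ≡ 1 (mod 1272), hence d = 545.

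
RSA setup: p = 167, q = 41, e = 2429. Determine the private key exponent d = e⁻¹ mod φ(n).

φ(n) = (p−1)(q−1) = 166·40 = 6640.
Need d with 2429·d ≡ 1 (mod 6640). Apply the extended Euclidean algorithm:
6640 = 2×2429 + 1782
2429 = 1×1782 + 647
1782 = 2×647 + 488
647 = 1×488 + 159
488 = 3×159 + 11
159 = 14×11 + 5
11 = 2×5 + 1
5 = 5×1 + 0
Back-substitute:
1 = 11 − 2·5
1 = −2·159 + 29·11
1 = 29·488 − 89·159
1 = −89·647 + 118·488
1 = 118·1782 − 325·647
1 = −325·2429 + 443·1782
1 = 443·6640 − 1211·2429
So 2429·(-1211) ≡ 1 (mod 6640), hence d ≡ -1211 ≡ 5429 (mod 6640).

5429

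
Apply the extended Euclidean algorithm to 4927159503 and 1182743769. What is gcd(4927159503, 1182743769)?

Repeated division:
4927159503 = 4·1182743769 + 196184427
1182743769 = 6·196184427 + 5637207
196184427 = 34·5637207 + 4519389
5637207 = 1·4519389 + 1117818
4519389 = 4·1117818 + 48117
1117818 = 23·48117 + 11127
48117 = 4·11127 + 3609
11127 = 3·3609 + 300
3609 = 12·300 + 9
300 = 33·9 + 3
9 = 3·3 + 0
gcd(4927159503, 1182743769) = 3.
Express as a combination:
3 = 300 − 33·9
3 = −33·3609 + 397·300
3 = 397·11127 − 1224·3609
3 = −1224·48117 + 5293·11127
3 = 5293·1117818 − 122963·48117
3 = −122963·4519389 + 497145·1117818
3 = 497145·5637207 − 620108·4519389
3 = −620108·196184427 + 21580817·5637207
3 = 21580817·1182743769 − 130105010·196184427
3 = −130105010·4927159503 + 542000857·1182743769
So 3 = (-130105010)·4927159503 + (542000857)·1182743769.

3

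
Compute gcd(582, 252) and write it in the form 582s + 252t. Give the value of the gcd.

6

Apply Euclid's algorithm to 582 and 252:
582 = 2·252 + 78
252 = 3·78 + 18
78 = 4·18 + 6
18 = 3·6 + 0
gcd(582, 252) = 6.
Working backward:
6 = 78 − 4·18
6 = −4·252 + 13·78
6 = 13·582 − 30·252
So 6 = (13)·582 + (-30)·252.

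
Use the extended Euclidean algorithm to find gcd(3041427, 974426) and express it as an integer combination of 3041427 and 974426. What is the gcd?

1

Euclidean algorithm:
3041427 = 3*974426 + 118149
974426 = 8*118149 + 29234
118149 = 4*29234 + 1213
29234 = 24*1213 + 122
1213 = 9*122 + 115
122 = 1*115 + 7
115 = 16*7 + 3
7 = 2*3 + 1
3 = 3*1 + 0
gcd(3041427, 974426) = 1.
Working backward:
1 = 7 − 2·3
1 = −2·115 + 33·7
1 = 33·122 − 35·115
1 = −35·1213 + 348·122
1 = 348·29234 − 8387·1213
1 = −8387·118149 + 33896·29234
1 = 33896·974426 − 279555·118149
1 = −279555·3041427 + 872561·974426
So 1 = (-279555)·3041427 + (872561)·974426.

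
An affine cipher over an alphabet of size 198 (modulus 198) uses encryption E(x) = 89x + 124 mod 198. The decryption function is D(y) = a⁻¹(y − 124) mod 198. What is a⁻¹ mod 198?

89

Apply the Euclidean algorithm to 198 and 89:
198 = 2*89 + 20
89 = 4*20 + 9
20 = 2*9 + 2
9 = 4*2 + 1
2 = 2*1 + 0
The gcd is 1. Working backward:
1 = 9 − 4·2
1 = −4·20 + 9·9
1 = 9·89 − 40·20
1 = −40·198 + 89·89
So 89·89 ≡ 1 (mod 198).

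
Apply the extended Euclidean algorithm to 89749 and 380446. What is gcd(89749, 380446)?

11

Euclidean algorithm:
380446 = 4×89749 + 21450
89749 = 4×21450 + 3949
21450 = 5×3949 + 1705
3949 = 2×1705 + 539
1705 = 3×539 + 88
539 = 6×88 + 11
88 = 8×11 + 0
gcd(89749, 380446) = 11.
Back-substituting:
11 = 539 − 6·88
11 = −6·1705 + 19·539
11 = 19·3949 − 44·1705
11 = −44·21450 + 239·3949
11 = 239·89749 − 1000·21450
11 = −1000·380446 + 4239·89749
So 11 = (-1000)·380446 + (4239)·89749.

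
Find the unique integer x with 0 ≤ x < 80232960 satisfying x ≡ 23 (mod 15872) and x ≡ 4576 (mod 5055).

Write x = 23 + 15872·k. Then 15872·k ≡ 4576 − 23 ≡ 4553 (mod 5055).
Need 15872⁻¹ mod 5055. Extended Euclid on (5055, 707):
5055 = 7×707 + 106
707 = 6×106 + 71
106 = 1×71 + 35
71 = 2×35 + 1
35 = 35×1 + 0
Back-substitute:
1 = 71 − 2·35
1 = −2·106 + 3·71
1 = 3·707 − 20·106
1 = −20·5055 + 143·707
15872⁻¹ ≡ 143 (mod 5055), so k ≡ 143·4553 ≡ 4039 (mod 5055).
x = 23 + 15872·4039 = 64107031.

64107031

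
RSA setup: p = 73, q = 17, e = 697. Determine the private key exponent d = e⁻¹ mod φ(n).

1033

φ(n) = (p−1)(q−1) = 72·16 = 1152.
Need d with 697·d ≡ 1 (mod 1152). Apply the extended Euclidean algorithm:
1152 = 1×697 + 455
697 = 1×455 + 242
455 = 1×242 + 213
242 = 1×213 + 29
213 = 7×29 + 10
29 = 2×10 + 9
10 = 1×9 + 1
9 = 9×1 + 0
Back-substitute:
1 = 10 − 9
1 = −29 + 3·10
1 = 3·213 − 22·29
1 = −22·242 + 25·213
1 = 25·455 − 47·242
1 = −47·697 + 72·455
1 = 72·1152 − 119·697
So 697·(-119) ≡ 1 (mod 1152), hence d ≡ -119 ≡ 1033 (mod 1152).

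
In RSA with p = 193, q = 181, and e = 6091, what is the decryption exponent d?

15331

φ(n) = (p−1)(q−1) = 192·180 = 34560.
Need d with 6091·d ≡ 1 (mod 34560). Apply the extended Euclidean algorithm:
34560 = 5·6091 + 4105
6091 = 1·4105 + 1986
4105 = 2·1986 + 133
1986 = 14·133 + 124
133 = 1·124 + 9
124 = 13·9 + 7
9 = 1·7 + 2
7 = 3·2 + 1
2 = 2·1 + 0
Back-substitute:
1 = 7 − 3·2
1 = −3·9 + 4·7
1 = 4·124 − 55·9
1 = −55·133 + 59·124
1 = 59·1986 − 881·133
1 = −881·4105 + 1821·1986
1 = 1821·6091 − 2702·4105
1 = −2702·34560 + 15331·6091
So 6091·15331 ≡ 1 (mod 34560), hence d = 15331.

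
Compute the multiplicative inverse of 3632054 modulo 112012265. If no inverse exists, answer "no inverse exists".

25186379

gcd(112012265, 3632054) by repeated division:
112012265 = 30*3632054 + 3050645
3632054 = 1*3050645 + 581409
3050645 = 5*581409 + 143600
581409 = 4*143600 + 7009
143600 = 20*7009 + 3420
7009 = 2*3420 + 169
3420 = 20*169 + 40
169 = 4*40 + 9
40 = 4*9 + 4
9 = 2*4 + 1
4 = 4*1 + 0
Since gcd(3632054, 112012265) = 1, back-substitute to write 1 as a combination:
1 = 9 − 2·4
1 = −2·40 + 9·9
1 = 9·169 − 38·40
1 = −38·3420 + 769·169
1 = 769·7009 − 1576·3420
1 = −1576·143600 + 32289·7009
1 = 32289·581409 − 130732·143600
1 = −130732·3050645 + 685949·581409
1 = 685949·3632054 − 816681·3050645
1 = −816681·112012265 + 25186379·3632054
So 3632054·25186379 ≡ 1 (mod 112012265).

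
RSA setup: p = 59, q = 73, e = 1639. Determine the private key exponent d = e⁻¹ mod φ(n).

φ(n) = (p−1)(q−1) = 58·72 = 4176.
Need d with 1639·d ≡ 1 (mod 4176). Apply the extended Euclidean algorithm:
4176 = 2×1639 + 898
1639 = 1×898 + 741
898 = 1×741 + 157
741 = 4×157 + 113
157 = 1×113 + 44
113 = 2×44 + 25
44 = 1×25 + 19
25 = 1×19 + 6
19 = 3×6 + 1
6 = 6×1 + 0
Back-substitute:
1 = 19 − 3·6
1 = −3·25 + 4·19
1 = 4·44 − 7·25
1 = −7·113 + 18·44
1 = 18·157 − 25·113
1 = −25·741 + 118·157
1 = 118·898 − 143·741
1 = −143·1639 + 261·898
1 = 261·4176 − 665·1639
So 1639·(-665) ≡ 1 (mod 4176), hence d ≡ -665 ≡ 3511 (mod 4176).

3511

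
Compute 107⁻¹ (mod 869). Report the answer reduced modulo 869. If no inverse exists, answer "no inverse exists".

Extended Euclidean algorithm:
869 = 8·107 + 13
107 = 8·13 + 3
13 = 4·3 + 1
3 = 3·1 + 0
The gcd is 1. Working backward:
1 = 13 − 4·3
1 = −4·107 + 33·13
1 = 33·869 − 268·107
Hence 107⁻¹ ≡ -268 ≡ 601 (mod 869).

601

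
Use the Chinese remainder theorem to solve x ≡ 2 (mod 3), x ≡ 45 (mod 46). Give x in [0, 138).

137

Write x = 2 + 3·k. Then 3·k ≡ 45 − 2 ≡ 43 (mod 46).
Need 3⁻¹ mod 46. Extended Euclid on (46, 3):
46 = 15*3 + 1
3 = 3*1 + 0
Back-substitute:
1 = 46 − 15·3
3⁻¹ ≡ 31 (mod 46), so k ≡ 31·43 ≡ 45 (mod 46).
x = 2 + 3·45 = 137.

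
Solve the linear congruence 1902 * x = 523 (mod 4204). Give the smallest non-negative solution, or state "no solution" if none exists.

gcd(1902, 4204):
4204 = 2*1902 + 400
1902 = 4*400 + 302
400 = 1*302 + 98
302 = 3*98 + 8
98 = 12*8 + 2
8 = 4*2 + 0
gcd = 2, but 2 ∤ 523, so the congruence has no solution.

no solution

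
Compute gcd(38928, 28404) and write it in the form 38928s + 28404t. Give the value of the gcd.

12

Euclidean algorithm:
38928 = 1×28404 + 10524
28404 = 2×10524 + 7356
10524 = 1×7356 + 3168
7356 = 2×3168 + 1020
3168 = 3×1020 + 108
1020 = 9×108 + 48
108 = 2×48 + 12
48 = 4×12 + 0
gcd(38928, 28404) = 12.
Express as a combination:
12 = 108 − 2·48
12 = −2·1020 + 19·108
12 = 19·3168 − 59·1020
12 = −59·7356 + 137·3168
12 = 137·10524 − 196·7356
12 = −196·28404 + 529·10524
12 = 529·38928 − 725·28404
So 12 = (529)·38928 + (-725)·28404.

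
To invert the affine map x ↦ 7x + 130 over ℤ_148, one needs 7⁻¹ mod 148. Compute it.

Run Euclid on (148, 7):
148 = 21×7 + 1
7 = 7×1 + 0
The gcd is 1. Working backward:
1 = 148 − 21·7
Hence 7⁻¹ ≡ -21 ≡ 127 (mod 148).

127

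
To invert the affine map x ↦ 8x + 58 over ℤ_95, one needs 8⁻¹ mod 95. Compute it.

gcd(95, 8) by repeated division:
95 = 11*8 + 7
8 = 1*7 + 1
7 = 7*1 + 0
The gcd is 1. Working backward:
1 = 8 − 7
1 = −95 + 12·8
So 8·12 ≡ 1 (mod 95).

12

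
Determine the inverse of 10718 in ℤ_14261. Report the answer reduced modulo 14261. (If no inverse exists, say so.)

3365

Run Euclid on (14261, 10718):
14261 = 1*10718 + 3543
10718 = 3*3543 + 89
3543 = 39*89 + 72
89 = 1*72 + 17
72 = 4*17 + 4
17 = 4*4 + 1
4 = 4*1 + 0
The gcd is 1. Working backward:
1 = 17 − 4·4
1 = −4·72 + 17·17
1 = 17·89 − 21·72
1 = −21·3543 + 836·89
1 = 836·10718 − 2529·3543
1 = −2529·14261 + 3365·10718
So 10718·3365 ≡ 1 (mod 14261).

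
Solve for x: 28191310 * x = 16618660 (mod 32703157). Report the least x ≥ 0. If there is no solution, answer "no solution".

3436039

First find gcd(28191310, 32703157):
32703157 = 1·28191310 + 4511847
28191310 = 6·4511847 + 1120228
4511847 = 4·1120228 + 30935
1120228 = 36·30935 + 6568
30935 = 4·6568 + 4663
6568 = 1·4663 + 1905
4663 = 2·1905 + 853
1905 = 2·853 + 199
853 = 4·199 + 57
199 = 3·57 + 28
57 = 2·28 + 1
28 = 28·1 + 0
gcd = 1, so a unique solution mod 32703157 exists.
Back-substitute for the Bézout coefficients:
1 = 57 − 2·28
1 = −2·199 + 7·57
1 = 7·853 − 30·199
1 = −30·1905 + 67·853
1 = 67·4663 − 164·1905
1 = −164·6568 + 231·4663
1 = 231·30935 − 1088·6568
1 = −1088·1120228 + 39399·30935
1 = 39399·4511847 − 158684·1120228
1 = −158684·28191310 + 991503·4511847
1 = 991503·32703157 − 1150187·28191310
So 28191310·(-1150187) ≡ 1 (mod 32703157), giving 28191310⁻¹ ≡ 31552970.
x ≡ 28191310⁻¹·16618660 ≡ 31552970·16618660 ≡ 3436039 (mod 32703157).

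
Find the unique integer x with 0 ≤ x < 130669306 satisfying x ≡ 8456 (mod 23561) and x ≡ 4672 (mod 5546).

Write x = 8456 + 23561·k. Then 23561·k ≡ 4672 − 8456 ≡ 1762 (mod 5546).
Need 23561⁻¹ mod 5546. Extended Euclid on (5546, 1377):
5546 = 4×1377 + 38
1377 = 36×38 + 9
38 = 4×9 + 2
9 = 4×2 + 1
2 = 2×1 + 0
Back-substitute:
1 = 9 − 4·2
1 = −4·38 + 17·9
1 = 17·1377 − 616·38
1 = −616·5546 + 2481·1377
23561⁻¹ ≡ 2481 (mod 5546), so k ≡ 2481·1762 ≡ 1274 (mod 5546).
x = 8456 + 23561·1274 = 30025170.

30025170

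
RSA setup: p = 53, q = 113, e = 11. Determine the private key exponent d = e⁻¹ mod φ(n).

1059

φ(n) = (p−1)(q−1) = 52·112 = 5824.
Need d with 11·d ≡ 1 (mod 5824). Apply the extended Euclidean algorithm:
5824 = 529*11 + 5
11 = 2*5 + 1
5 = 5*1 + 0
Back-substitute:
1 = 11 − 2·5
1 = −2·5824 + 1059·11
So 11·1059 ≡ 1 (mod 5824), hence d = 1059.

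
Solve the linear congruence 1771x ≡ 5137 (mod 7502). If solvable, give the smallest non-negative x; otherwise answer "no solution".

579

First find gcd(1771, 7502):
7502 = 4*1771 + 418
1771 = 4*418 + 99
418 = 4*99 + 22
99 = 4*22 + 11
22 = 2*11 + 0
gcd = 11 and 11 | 5137, so solutions exist. Divide through by 11: 161x ≡ 467 (mod 682).
Now find 161⁻¹ mod 682:
682 = 4×161 + 38
161 = 4×38 + 9
38 = 4×9 + 2
9 = 4×2 + 1
2 = 2×1 + 0
Back-substitute:
1 = 9 − 4·2
1 = −4·38 + 17·9
1 = 17·161 − 72·38
1 = −72·682 + 305·161
So 161⁻¹ ≡ 305 (mod 682).
Then x ≡ 305·467 ≡ 579 (mod 682); the smallest non-negative solution is x = 579.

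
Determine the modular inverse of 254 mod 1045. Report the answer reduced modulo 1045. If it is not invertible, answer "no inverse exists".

144

Extended Euclidean algorithm:
1045 = 4·254 + 29
254 = 8·29 + 22
29 = 1·22 + 7
22 = 3·7 + 1
7 = 7·1 + 0
gcd = 1, so the inverse exists. Back-substitute:
1 = 22 − 3·7
1 = −3·29 + 4·22
1 = 4·254 − 35·29
1 = −35·1045 + 144·254
So 254·144 ≡ 1 (mod 1045).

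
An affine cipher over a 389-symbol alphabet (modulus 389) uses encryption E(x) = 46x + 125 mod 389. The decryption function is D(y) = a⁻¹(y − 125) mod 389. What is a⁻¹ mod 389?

gcd(389, 46) by repeated division:
389 = 8·46 + 21
46 = 2·21 + 4
21 = 5·4 + 1
4 = 4·1 + 0
The gcd is 1. Working backward:
1 = 21 − 5·4
1 = −5·46 + 11·21
1 = 11·389 − 93·46
Thus 46·(-93) ≡ 1 (mod 389); reducing, -93 mod 389 = 296.

296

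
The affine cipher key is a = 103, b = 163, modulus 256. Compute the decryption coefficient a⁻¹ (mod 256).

87

Apply the Euclidean algorithm to 256 and 103:
256 = 2×103 + 50
103 = 2×50 + 3
50 = 16×3 + 2
3 = 1×2 + 1
2 = 2×1 + 0
Since gcd(103, 256) = 1, back-substitute to write 1 as a combination:
1 = 3 − 2
1 = −50 + 17·3
1 = 17·103 − 35·50
1 = −35·256 + 87·103
So 103·87 ≡ 1 (mod 256).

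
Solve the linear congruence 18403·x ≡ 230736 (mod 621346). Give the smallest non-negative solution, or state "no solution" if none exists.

First find gcd(18403, 621346):
621346 = 33×18403 + 14047
18403 = 1×14047 + 4356
14047 = 3×4356 + 979
4356 = 4×979 + 440
979 = 2×440 + 99
440 = 4×99 + 44
99 = 2×44 + 11
44 = 4×11 + 0
gcd = 11 and 11 | 230736, so solutions exist. Divide through by 11: 1673x ≡ 20976 (mod 56486).
Now find 1673⁻¹ mod 56486:
56486 = 33·1673 + 1277
1673 = 1·1277 + 396
1277 = 3·396 + 89
396 = 4·89 + 40
89 = 2·40 + 9
40 = 4·9 + 4
9 = 2·4 + 1
4 = 4·1 + 0
Back-substitute:
1 = 9 − 2·4
1 = −2·40 + 9·9
1 = 9·89 − 20·40
1 = −20·396 + 89·89
1 = 89·1277 − 287·396
1 = −287·1673 + 376·1277
1 = 376·56486 − 12695·1673
So 1673·(-12695) ≡ 1 (mod 56486), i.e. 1673⁻¹ ≡ 43791.
Then x ≡ 43791·20976 ≡ 41170 (mod 56486); the smallest non-negative solution is x = 41170.

41170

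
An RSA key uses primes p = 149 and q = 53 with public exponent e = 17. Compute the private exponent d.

3169

φ(n) = (p−1)(q−1) = 148·52 = 7696.
Need d with 17·d ≡ 1 (mod 7696). Apply the extended Euclidean algorithm:
7696 = 452·17 + 12
17 = 1·12 + 5
12 = 2·5 + 2
5 = 2·2 + 1
2 = 2·1 + 0
Back-substitute:
1 = 5 − 2·2
1 = −2·12 + 5·5
1 = 5·17 − 7·12
1 = −7·7696 + 3169·17
So 17·3169 ≡ 1 (mod 7696), hence d = 3169.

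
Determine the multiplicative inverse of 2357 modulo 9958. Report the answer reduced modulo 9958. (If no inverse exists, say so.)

Apply the Euclidean algorithm to 9958 and 2357:
9958 = 4*2357 + 530
2357 = 4*530 + 237
530 = 2*237 + 56
237 = 4*56 + 13
56 = 4*13 + 4
13 = 3*4 + 1
4 = 4*1 + 0
The gcd is 1. Working backward:
1 = 13 − 3·4
1 = −3·56 + 13·13
1 = 13·237 − 55·56
1 = −55·530 + 123·237
1 = 123·2357 − 547·530
1 = −547·9958 + 2311·2357
So 2357·2311 ≡ 1 (mod 9958).

2311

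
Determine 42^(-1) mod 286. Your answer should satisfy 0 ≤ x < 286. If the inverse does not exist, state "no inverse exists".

Compute gcd(42, 286):
286 = 6·42 + 34
42 = 1·34 + 8
34 = 4·8 + 2
8 = 4·2 + 0
gcd(42, 286) = 2 ≠ 1, so 42 has no multiplicative inverse modulo 286.

no inverse exists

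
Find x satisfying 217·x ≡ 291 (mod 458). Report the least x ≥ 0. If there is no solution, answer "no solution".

33

First find gcd(217, 458):
458 = 2*217 + 24
217 = 9*24 + 1
24 = 24*1 + 0
gcd = 1, so a unique solution mod 458 exists.
Back-substitute for the Bézout coefficients:
1 = 217 − 9·24
1 = −9·458 + 19·217
So 217·(19) ≡ 1 (mod 458), giving 217⁻¹ ≡ 19.
x ≡ 217⁻¹·291 ≡ 19·291 ≡ 33 (mod 458).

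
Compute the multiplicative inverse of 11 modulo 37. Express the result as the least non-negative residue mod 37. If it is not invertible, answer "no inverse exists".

Extended Euclidean algorithm:
37 = 3*11 + 4
11 = 2*4 + 3
4 = 1*3 + 1
3 = 3*1 + 0
Since gcd(11, 37) = 1, back-substitute to write 1 as a combination:
1 = 4 − 3
1 = −11 + 3·4
1 = 3·37 − 10·11
Thus 11·(-10) ≡ 1 (mod 37); reducing, -10 mod 37 = 27.

27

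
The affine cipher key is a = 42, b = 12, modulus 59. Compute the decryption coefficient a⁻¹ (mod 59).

52

Extended Euclidean algorithm:
59 = 1×42 + 17
42 = 2×17 + 8
17 = 2×8 + 1
8 = 8×1 + 0
gcd = 1, so the inverse exists. Back-substitute:
1 = 17 − 2·8
1 = −2·42 + 5·17
1 = 5·59 − 7·42
Hence 42⁻¹ ≡ -7 ≡ 52 (mod 59).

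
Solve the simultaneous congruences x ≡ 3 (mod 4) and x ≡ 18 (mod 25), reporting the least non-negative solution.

Write x = 3 + 4·k. Then 4·k ≡ 18 − 3 ≡ 15 (mod 25).
Need 4⁻¹ mod 25. Extended Euclid on (25, 4):
25 = 6·4 + 1
4 = 4·1 + 0
Back-substitute:
1 = 25 − 6·4
4⁻¹ ≡ 19 (mod 25), so k ≡ 19·15 ≡ 10 (mod 25).
x = 3 + 4·10 = 43.

43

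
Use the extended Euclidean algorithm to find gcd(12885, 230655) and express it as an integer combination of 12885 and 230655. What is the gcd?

Apply Euclid's algorithm to 230655 and 12885:
230655 = 17·12885 + 11610
12885 = 1·11610 + 1275
11610 = 9·1275 + 135
1275 = 9·135 + 60
135 = 2·60 + 15
60 = 4·15 + 0
gcd(12885, 230655) = 15.
Express as a combination:
15 = 135 − 2·60
15 = −2·1275 + 19·135
15 = 19·11610 − 173·1275
15 = −173·12885 + 192·11610
15 = 192·230655 − 3437·12885
So 15 = (192)·230655 + (-3437)·12885.

15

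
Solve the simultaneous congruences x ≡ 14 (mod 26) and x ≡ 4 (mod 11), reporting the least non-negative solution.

Write x = 14 + 26·k. Then 26·k ≡ 4 − 14 ≡ 1 (mod 11).
Need 26⁻¹ mod 11. Extended Euclid on (11, 4):
11 = 2×4 + 3
4 = 1×3 + 1
3 = 3×1 + 0
Back-substitute:
1 = 4 − 3
1 = −11 + 3·4
26⁻¹ ≡ 3 (mod 11), so k ≡ 3·1 ≡ 3 (mod 11).
x = 14 + 26·3 = 92.

92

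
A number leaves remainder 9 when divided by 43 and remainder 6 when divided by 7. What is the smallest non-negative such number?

181

Write x = 9 + 43·k. Then 43·k ≡ 6 − 9 ≡ 4 (mod 7).
Need 43⁻¹ mod 7. Extended Euclid on (7, 1):
7 = 7×1 + 0
43⁻¹ ≡ 1 (mod 7), so k ≡ 1·4 ≡ 4 (mod 7).
x = 9 + 43·4 = 181.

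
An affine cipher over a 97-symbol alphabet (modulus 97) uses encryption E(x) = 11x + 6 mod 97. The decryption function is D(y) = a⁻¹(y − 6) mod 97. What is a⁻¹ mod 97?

53

Apply the Euclidean algorithm to 97 and 11:
97 = 8·11 + 9
11 = 1·9 + 2
9 = 4·2 + 1
2 = 2·1 + 0
Since gcd(11, 97) = 1, back-substitute to write 1 as a combination:
1 = 9 − 4·2
1 = −4·11 + 5·9
1 = 5·97 − 44·11
Hence 11⁻¹ ≡ -44 ≡ 53 (mod 97).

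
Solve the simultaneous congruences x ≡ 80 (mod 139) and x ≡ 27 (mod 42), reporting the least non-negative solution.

3555

Write x = 80 + 139·k. Then 139·k ≡ 27 − 80 ≡ 31 (mod 42).
Need 139⁻¹ mod 42. Extended Euclid on (42, 13):
42 = 3×13 + 3
13 = 4×3 + 1
3 = 3×1 + 0
Back-substitute:
1 = 13 − 4·3
1 = −4·42 + 13·13
139⁻¹ ≡ 13 (mod 42), so k ≡ 13·31 ≡ 25 (mod 42).
x = 80 + 139·25 = 3555.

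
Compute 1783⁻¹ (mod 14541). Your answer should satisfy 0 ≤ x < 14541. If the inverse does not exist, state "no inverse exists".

Extended Euclidean algorithm:
14541 = 8×1783 + 277
1783 = 6×277 + 121
277 = 2×121 + 35
121 = 3×35 + 16
35 = 2×16 + 3
16 = 5×3 + 1
3 = 3×1 + 0
Since gcd(1783, 14541) = 1, back-substitute to write 1 as a combination:
1 = 16 − 5·3
1 = −5·35 + 11·16
1 = 11·121 − 38·35
1 = −38·277 + 87·121
1 = 87·1783 − 560·277
1 = −560·14541 + 4567·1783
So 1783·4567 ≡ 1 (mod 14541).

4567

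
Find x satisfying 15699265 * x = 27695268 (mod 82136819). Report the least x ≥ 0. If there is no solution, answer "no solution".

57131544

First find gcd(15699265, 82136819):
82136819 = 5·15699265 + 3640494
15699265 = 4·3640494 + 1137289
3640494 = 3·1137289 + 228627
1137289 = 4·228627 + 222781
228627 = 1·222781 + 5846
222781 = 38·5846 + 633
5846 = 9·633 + 149
633 = 4·149 + 37
149 = 4·37 + 1
37 = 37·1 + 0
gcd = 1, so a unique solution mod 82136819 exists.
Back-substitute for the Bézout coefficients:
1 = 149 − 4·37
1 = −4·633 + 17·149
1 = 17·5846 − 157·633
1 = −157·222781 + 5983·5846
1 = 5983·228627 − 6140·222781
1 = −6140·1137289 + 30543·228627
1 = 30543·3640494 − 97769·1137289
1 = −97769·15699265 + 421619·3640494
1 = 421619·82136819 − 2205864·15699265
So 15699265·(-2205864) ≡ 1 (mod 82136819), giving 15699265⁻¹ ≡ 79930955.
x ≡ 15699265⁻¹·27695268 ≡ 79930955·27695268 ≡ 57131544 (mod 82136819).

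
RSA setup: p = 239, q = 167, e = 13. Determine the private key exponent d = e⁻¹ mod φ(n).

36469

φ(n) = (p−1)(q−1) = 238·166 = 39508.
Need d with 13·d ≡ 1 (mod 39508). Apply the extended Euclidean algorithm:
39508 = 3039*13 + 1
13 = 13*1 + 0
Back-substitute:
1 = 39508 − 3039·13
So 13·(-3039) ≡ 1 (mod 39508), hence d ≡ -3039 ≡ 36469 (mod 39508).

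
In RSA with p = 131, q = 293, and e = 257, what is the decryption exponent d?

27473

φ(n) = (p−1)(q−1) = 130·292 = 37960.
Need d with 257·d ≡ 1 (mod 37960). Apply the extended Euclidean algorithm:
37960 = 147·257 + 181
257 = 1·181 + 76
181 = 2·76 + 29
76 = 2·29 + 18
29 = 1·18 + 11
18 = 1·11 + 7
11 = 1·7 + 4
7 = 1·4 + 3
4 = 1·3 + 1
3 = 3·1 + 0
Back-substitute:
1 = 4 − 3
1 = −7 + 2·4
1 = 2·11 − 3·7
1 = −3·18 + 5·11
1 = 5·29 − 8·18
1 = −8·76 + 21·29
1 = 21·181 − 50·76
1 = −50·257 + 71·181
1 = 71·37960 − 10487·257
So 257·(-10487) ≡ 1 (mod 37960), hence d ≡ -10487 ≡ 27473 (mod 37960).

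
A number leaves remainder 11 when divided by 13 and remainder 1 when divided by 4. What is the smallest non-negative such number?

37

Write x = 11 + 13·k. Then 13·k ≡ 1 − 11 ≡ 2 (mod 4).
Need 13⁻¹ mod 4. Extended Euclid on (4, 1):
4 = 4·1 + 0
13⁻¹ ≡ 1 (mod 4), so k ≡ 1·2 ≡ 2 (mod 4).
x = 11 + 13·2 = 37.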